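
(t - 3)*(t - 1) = t^2 - 4*t + 3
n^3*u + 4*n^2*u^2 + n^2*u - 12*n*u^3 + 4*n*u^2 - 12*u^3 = (n - 2*u)*(n + 6*u)*(n*u + u)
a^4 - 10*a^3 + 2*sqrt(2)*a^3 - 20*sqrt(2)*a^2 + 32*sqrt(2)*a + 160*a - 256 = (a - 8)*(a - 2)*(a - 2*sqrt(2))*(a + 4*sqrt(2))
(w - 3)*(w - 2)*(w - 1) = w^3 - 6*w^2 + 11*w - 6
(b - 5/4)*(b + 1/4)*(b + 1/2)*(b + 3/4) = b^4 + b^3/4 - 19*b^2/16 - 49*b/64 - 15/128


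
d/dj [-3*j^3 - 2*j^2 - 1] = j*(-9*j - 4)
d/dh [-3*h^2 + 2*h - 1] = 2 - 6*h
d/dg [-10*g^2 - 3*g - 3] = -20*g - 3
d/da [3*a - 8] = 3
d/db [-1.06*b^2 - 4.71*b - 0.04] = -2.12*b - 4.71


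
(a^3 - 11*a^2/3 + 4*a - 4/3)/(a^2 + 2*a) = (3*a^3 - 11*a^2 + 12*a - 4)/(3*a*(a + 2))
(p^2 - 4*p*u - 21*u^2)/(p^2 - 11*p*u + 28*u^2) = (p + 3*u)/(p - 4*u)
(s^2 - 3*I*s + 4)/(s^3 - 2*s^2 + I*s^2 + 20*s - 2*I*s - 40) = (s + I)/(s^2 + s*(-2 + 5*I) - 10*I)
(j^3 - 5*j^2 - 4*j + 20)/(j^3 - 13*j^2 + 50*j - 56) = (j^2 - 3*j - 10)/(j^2 - 11*j + 28)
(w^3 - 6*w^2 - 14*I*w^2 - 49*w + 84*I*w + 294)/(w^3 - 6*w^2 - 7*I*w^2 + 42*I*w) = (w - 7*I)/w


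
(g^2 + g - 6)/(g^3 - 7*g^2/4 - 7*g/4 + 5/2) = 4*(g + 3)/(4*g^2 + g - 5)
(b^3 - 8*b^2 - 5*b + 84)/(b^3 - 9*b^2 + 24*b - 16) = (b^2 - 4*b - 21)/(b^2 - 5*b + 4)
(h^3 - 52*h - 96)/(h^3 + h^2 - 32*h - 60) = (h^2 - 2*h - 48)/(h^2 - h - 30)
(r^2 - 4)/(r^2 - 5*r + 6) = (r + 2)/(r - 3)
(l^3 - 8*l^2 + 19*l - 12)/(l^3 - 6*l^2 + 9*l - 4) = (l - 3)/(l - 1)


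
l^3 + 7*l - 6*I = (l - 2*I)*(l - I)*(l + 3*I)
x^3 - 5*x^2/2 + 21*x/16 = x*(x - 7/4)*(x - 3/4)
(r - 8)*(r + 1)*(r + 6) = r^3 - r^2 - 50*r - 48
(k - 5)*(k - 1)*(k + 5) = k^3 - k^2 - 25*k + 25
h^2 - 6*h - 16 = (h - 8)*(h + 2)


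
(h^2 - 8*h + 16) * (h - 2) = h^3 - 10*h^2 + 32*h - 32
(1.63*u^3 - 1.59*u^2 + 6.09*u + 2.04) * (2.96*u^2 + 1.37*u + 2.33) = 4.8248*u^5 - 2.4733*u^4 + 19.646*u^3 + 10.677*u^2 + 16.9845*u + 4.7532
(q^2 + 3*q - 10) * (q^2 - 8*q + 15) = q^4 - 5*q^3 - 19*q^2 + 125*q - 150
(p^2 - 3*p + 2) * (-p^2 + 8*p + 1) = -p^4 + 11*p^3 - 25*p^2 + 13*p + 2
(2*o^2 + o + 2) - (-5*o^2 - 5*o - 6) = 7*o^2 + 6*o + 8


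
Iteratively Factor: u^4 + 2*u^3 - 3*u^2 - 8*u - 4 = (u + 1)*(u^3 + u^2 - 4*u - 4) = (u + 1)*(u + 2)*(u^2 - u - 2) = (u - 2)*(u + 1)*(u + 2)*(u + 1)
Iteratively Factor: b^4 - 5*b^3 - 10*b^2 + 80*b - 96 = (b - 4)*(b^3 - b^2 - 14*b + 24) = (b - 4)*(b - 3)*(b^2 + 2*b - 8) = (b - 4)*(b - 3)*(b - 2)*(b + 4)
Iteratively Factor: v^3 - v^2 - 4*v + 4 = (v - 1)*(v^2 - 4) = (v - 1)*(v + 2)*(v - 2)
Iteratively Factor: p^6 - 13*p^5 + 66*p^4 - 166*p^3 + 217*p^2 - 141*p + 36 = (p - 3)*(p^5 - 10*p^4 + 36*p^3 - 58*p^2 + 43*p - 12) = (p - 3)^2*(p^4 - 7*p^3 + 15*p^2 - 13*p + 4) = (p - 3)^2*(p - 1)*(p^3 - 6*p^2 + 9*p - 4) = (p - 3)^2*(p - 1)^2*(p^2 - 5*p + 4) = (p - 3)^2*(p - 1)^3*(p - 4)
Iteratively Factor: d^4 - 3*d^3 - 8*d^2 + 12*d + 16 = (d + 1)*(d^3 - 4*d^2 - 4*d + 16) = (d - 4)*(d + 1)*(d^2 - 4) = (d - 4)*(d + 1)*(d + 2)*(d - 2)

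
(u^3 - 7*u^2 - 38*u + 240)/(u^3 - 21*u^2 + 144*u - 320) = (u + 6)/(u - 8)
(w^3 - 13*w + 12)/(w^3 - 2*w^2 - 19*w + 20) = (w - 3)/(w - 5)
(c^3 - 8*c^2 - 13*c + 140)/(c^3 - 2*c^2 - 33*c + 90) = (c^2 - 3*c - 28)/(c^2 + 3*c - 18)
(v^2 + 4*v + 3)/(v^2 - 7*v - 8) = (v + 3)/(v - 8)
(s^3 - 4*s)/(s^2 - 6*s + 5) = s*(s^2 - 4)/(s^2 - 6*s + 5)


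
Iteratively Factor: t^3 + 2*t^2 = (t)*(t^2 + 2*t) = t*(t + 2)*(t)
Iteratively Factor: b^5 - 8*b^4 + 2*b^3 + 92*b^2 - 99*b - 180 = (b + 1)*(b^4 - 9*b^3 + 11*b^2 + 81*b - 180) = (b - 3)*(b + 1)*(b^3 - 6*b^2 - 7*b + 60) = (b - 3)*(b + 1)*(b + 3)*(b^2 - 9*b + 20) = (b - 5)*(b - 3)*(b + 1)*(b + 3)*(b - 4)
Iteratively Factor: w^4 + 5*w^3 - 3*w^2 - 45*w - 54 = (w + 3)*(w^3 + 2*w^2 - 9*w - 18) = (w + 3)^2*(w^2 - w - 6) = (w - 3)*(w + 3)^2*(w + 2)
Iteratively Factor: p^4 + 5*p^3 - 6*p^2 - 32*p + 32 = (p + 4)*(p^3 + p^2 - 10*p + 8) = (p + 4)^2*(p^2 - 3*p + 2) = (p - 1)*(p + 4)^2*(p - 2)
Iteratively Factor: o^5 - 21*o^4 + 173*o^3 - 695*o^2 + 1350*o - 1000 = (o - 5)*(o^4 - 16*o^3 + 93*o^2 - 230*o + 200) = (o - 5)^2*(o^3 - 11*o^2 + 38*o - 40) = (o - 5)^2*(o - 4)*(o^2 - 7*o + 10) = (o - 5)^3*(o - 4)*(o - 2)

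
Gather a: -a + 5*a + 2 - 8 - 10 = 4*a - 16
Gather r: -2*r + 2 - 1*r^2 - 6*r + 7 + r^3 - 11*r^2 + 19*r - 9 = r^3 - 12*r^2 + 11*r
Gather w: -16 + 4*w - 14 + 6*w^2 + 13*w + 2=6*w^2 + 17*w - 28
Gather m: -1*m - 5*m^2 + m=-5*m^2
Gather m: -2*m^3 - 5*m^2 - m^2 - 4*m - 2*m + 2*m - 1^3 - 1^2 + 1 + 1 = -2*m^3 - 6*m^2 - 4*m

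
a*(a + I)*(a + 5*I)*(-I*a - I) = -I*a^4 + 6*a^3 - I*a^3 + 6*a^2 + 5*I*a^2 + 5*I*a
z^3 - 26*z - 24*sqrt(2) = (z - 4*sqrt(2))*(z + sqrt(2))*(z + 3*sqrt(2))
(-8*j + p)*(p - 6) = -8*j*p + 48*j + p^2 - 6*p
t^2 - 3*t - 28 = (t - 7)*(t + 4)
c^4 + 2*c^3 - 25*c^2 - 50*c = c*(c - 5)*(c + 2)*(c + 5)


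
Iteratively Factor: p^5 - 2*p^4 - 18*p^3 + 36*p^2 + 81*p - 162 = (p + 3)*(p^4 - 5*p^3 - 3*p^2 + 45*p - 54) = (p - 2)*(p + 3)*(p^3 - 3*p^2 - 9*p + 27) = (p - 3)*(p - 2)*(p + 3)*(p^2 - 9) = (p - 3)*(p - 2)*(p + 3)^2*(p - 3)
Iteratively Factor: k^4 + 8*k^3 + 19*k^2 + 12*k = (k + 4)*(k^3 + 4*k^2 + 3*k) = (k + 3)*(k + 4)*(k^2 + k) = k*(k + 3)*(k + 4)*(k + 1)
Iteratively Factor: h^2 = (h)*(h)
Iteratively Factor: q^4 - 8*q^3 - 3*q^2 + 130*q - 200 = (q + 4)*(q^3 - 12*q^2 + 45*q - 50) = (q - 5)*(q + 4)*(q^2 - 7*q + 10) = (q - 5)*(q - 2)*(q + 4)*(q - 5)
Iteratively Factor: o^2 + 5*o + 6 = (o + 2)*(o + 3)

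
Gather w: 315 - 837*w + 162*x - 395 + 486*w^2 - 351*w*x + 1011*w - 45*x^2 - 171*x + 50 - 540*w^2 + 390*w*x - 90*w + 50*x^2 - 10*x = -54*w^2 + w*(39*x + 84) + 5*x^2 - 19*x - 30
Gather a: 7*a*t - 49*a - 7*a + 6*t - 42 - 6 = a*(7*t - 56) + 6*t - 48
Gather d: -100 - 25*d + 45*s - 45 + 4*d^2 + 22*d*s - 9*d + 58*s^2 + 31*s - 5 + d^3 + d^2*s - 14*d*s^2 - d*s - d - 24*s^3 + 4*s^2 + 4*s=d^3 + d^2*(s + 4) + d*(-14*s^2 + 21*s - 35) - 24*s^3 + 62*s^2 + 80*s - 150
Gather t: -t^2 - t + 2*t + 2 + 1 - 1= -t^2 + t + 2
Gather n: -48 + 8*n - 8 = 8*n - 56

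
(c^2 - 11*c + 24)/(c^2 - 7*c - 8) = (c - 3)/(c + 1)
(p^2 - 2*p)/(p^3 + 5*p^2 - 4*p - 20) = p/(p^2 + 7*p + 10)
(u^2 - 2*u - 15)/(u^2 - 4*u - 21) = (u - 5)/(u - 7)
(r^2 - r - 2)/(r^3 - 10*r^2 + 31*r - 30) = (r + 1)/(r^2 - 8*r + 15)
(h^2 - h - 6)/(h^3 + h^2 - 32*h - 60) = (h - 3)/(h^2 - h - 30)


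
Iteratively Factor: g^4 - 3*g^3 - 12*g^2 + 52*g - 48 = (g - 2)*(g^3 - g^2 - 14*g + 24) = (g - 2)*(g + 4)*(g^2 - 5*g + 6) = (g - 2)^2*(g + 4)*(g - 3)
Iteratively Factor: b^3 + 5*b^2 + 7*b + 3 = (b + 3)*(b^2 + 2*b + 1) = (b + 1)*(b + 3)*(b + 1)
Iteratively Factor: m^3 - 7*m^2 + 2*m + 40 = (m - 4)*(m^2 - 3*m - 10) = (m - 4)*(m + 2)*(m - 5)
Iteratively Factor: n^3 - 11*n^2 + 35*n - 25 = (n - 1)*(n^2 - 10*n + 25) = (n - 5)*(n - 1)*(n - 5)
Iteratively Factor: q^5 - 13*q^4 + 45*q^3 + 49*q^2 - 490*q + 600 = (q + 3)*(q^4 - 16*q^3 + 93*q^2 - 230*q + 200) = (q - 5)*(q + 3)*(q^3 - 11*q^2 + 38*q - 40) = (q - 5)*(q - 4)*(q + 3)*(q^2 - 7*q + 10) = (q - 5)*(q - 4)*(q - 2)*(q + 3)*(q - 5)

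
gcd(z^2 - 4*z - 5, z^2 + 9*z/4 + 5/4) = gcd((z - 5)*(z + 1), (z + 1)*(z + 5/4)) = z + 1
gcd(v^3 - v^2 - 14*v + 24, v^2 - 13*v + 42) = 1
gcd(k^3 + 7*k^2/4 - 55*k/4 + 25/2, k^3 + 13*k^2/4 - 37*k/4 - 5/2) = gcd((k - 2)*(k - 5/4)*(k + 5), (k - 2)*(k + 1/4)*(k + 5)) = k^2 + 3*k - 10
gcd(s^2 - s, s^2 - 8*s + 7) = s - 1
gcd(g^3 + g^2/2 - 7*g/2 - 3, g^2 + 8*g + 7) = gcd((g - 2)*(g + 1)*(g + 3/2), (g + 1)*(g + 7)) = g + 1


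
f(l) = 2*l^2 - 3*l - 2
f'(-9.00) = -39.00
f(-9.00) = 187.00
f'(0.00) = -3.00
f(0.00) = -2.00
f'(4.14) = 13.56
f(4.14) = 19.86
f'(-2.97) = -14.88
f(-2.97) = 24.55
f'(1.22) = 1.88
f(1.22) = -2.68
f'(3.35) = 10.40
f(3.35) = 10.40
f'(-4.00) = -19.00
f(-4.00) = 42.00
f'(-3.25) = -16.00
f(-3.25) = 28.88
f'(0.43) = -1.28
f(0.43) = -2.92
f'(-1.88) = -10.52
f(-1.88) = 10.71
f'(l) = 4*l - 3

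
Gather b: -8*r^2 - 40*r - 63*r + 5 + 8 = -8*r^2 - 103*r + 13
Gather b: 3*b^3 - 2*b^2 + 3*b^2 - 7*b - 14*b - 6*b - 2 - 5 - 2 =3*b^3 + b^2 - 27*b - 9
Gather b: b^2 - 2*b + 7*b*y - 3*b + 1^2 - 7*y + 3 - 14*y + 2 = b^2 + b*(7*y - 5) - 21*y + 6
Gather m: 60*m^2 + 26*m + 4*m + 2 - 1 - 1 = 60*m^2 + 30*m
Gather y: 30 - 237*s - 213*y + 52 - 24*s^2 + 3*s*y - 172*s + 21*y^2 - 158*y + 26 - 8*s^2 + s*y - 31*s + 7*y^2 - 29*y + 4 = -32*s^2 - 440*s + 28*y^2 + y*(4*s - 400) + 112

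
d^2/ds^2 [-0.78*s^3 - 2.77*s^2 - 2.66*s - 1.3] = -4.68*s - 5.54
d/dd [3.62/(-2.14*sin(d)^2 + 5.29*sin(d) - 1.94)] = (15.4936*sin(d) - 19.1498)*cos(d)/(2.14*sin(d)^2 - 5.29*sin(d) + 1.94)^2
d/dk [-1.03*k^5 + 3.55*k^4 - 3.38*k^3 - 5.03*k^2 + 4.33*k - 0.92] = -5.15*k^4 + 14.2*k^3 - 10.14*k^2 - 10.06*k + 4.33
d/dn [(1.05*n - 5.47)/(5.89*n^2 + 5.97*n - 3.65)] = (-6.1845*n^2 + 64.4366*n + 28.8234)/(34.6921*n^4 + 70.3266*n^3 - 7.3561*n^2 - 43.581*n + 13.3225)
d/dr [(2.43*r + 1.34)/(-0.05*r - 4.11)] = (-0.496015*r - 40.772433)/(0.05*r + 4.11)^3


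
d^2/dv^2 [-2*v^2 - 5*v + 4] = -4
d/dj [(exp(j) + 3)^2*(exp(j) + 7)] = (exp(j) + 3)*(3*exp(j) + 17)*exp(j)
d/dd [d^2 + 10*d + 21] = 2*d + 10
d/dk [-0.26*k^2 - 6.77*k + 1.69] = -0.52*k - 6.77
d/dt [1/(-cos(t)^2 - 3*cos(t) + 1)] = -(2*cos(t) + 3)*sin(t)/(sin(t)^2 - 3*cos(t))^2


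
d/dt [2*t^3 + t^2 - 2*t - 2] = 6*t^2 + 2*t - 2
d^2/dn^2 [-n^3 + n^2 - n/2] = 2 - 6*n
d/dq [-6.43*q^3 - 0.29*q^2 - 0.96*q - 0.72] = -19.29*q^2 - 0.58*q - 0.96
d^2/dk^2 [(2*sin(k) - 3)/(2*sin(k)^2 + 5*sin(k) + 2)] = (-8*sin(k)^5 + 68*sin(k)^4 + 154*sin(k)^3 - 25*sin(k)^2 - 266*sin(k) - 166)/(2*sin(k)^2 + 5*sin(k) + 2)^3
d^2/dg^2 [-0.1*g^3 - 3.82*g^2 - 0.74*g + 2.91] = -0.6*g - 7.64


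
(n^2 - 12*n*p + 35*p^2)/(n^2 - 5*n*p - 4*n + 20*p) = (n - 7*p)/(n - 4)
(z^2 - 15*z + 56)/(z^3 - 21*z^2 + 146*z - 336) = 1/(z - 6)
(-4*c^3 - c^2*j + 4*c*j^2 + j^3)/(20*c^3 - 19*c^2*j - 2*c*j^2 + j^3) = (-c - j)/(5*c - j)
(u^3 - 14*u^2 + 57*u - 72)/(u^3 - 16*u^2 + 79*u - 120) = (u - 3)/(u - 5)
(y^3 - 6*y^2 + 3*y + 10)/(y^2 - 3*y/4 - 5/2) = 4*(y^2 - 4*y - 5)/(4*y + 5)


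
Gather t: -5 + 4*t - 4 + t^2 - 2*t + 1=t^2 + 2*t - 8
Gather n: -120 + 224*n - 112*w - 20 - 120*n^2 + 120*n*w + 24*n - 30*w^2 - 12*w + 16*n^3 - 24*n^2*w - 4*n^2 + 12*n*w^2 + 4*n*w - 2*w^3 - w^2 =16*n^3 + n^2*(-24*w - 124) + n*(12*w^2 + 124*w + 248) - 2*w^3 - 31*w^2 - 124*w - 140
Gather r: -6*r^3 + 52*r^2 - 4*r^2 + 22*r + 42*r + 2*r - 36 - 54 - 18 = -6*r^3 + 48*r^2 + 66*r - 108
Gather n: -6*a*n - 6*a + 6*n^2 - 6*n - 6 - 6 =-6*a + 6*n^2 + n*(-6*a - 6) - 12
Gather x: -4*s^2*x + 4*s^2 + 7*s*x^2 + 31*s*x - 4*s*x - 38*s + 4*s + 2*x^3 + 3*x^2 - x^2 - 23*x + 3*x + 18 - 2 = 4*s^2 - 34*s + 2*x^3 + x^2*(7*s + 2) + x*(-4*s^2 + 27*s - 20) + 16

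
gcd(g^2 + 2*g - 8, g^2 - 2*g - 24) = g + 4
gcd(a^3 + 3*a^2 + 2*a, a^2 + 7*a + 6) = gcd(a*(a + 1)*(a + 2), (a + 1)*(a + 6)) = a + 1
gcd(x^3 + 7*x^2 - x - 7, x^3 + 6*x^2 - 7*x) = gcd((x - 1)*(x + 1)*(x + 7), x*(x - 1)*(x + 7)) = x^2 + 6*x - 7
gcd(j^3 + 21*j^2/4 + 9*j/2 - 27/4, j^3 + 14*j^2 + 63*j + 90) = j + 3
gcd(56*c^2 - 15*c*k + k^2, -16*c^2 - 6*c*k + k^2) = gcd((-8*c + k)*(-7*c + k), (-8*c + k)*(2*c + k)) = 8*c - k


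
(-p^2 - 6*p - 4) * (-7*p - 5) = 7*p^3 + 47*p^2 + 58*p + 20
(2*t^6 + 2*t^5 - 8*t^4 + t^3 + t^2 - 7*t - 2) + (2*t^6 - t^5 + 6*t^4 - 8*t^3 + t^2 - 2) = 4*t^6 + t^5 - 2*t^4 - 7*t^3 + 2*t^2 - 7*t - 4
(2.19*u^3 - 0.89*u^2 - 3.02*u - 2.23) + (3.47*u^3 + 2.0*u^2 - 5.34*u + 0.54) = 5.66*u^3 + 1.11*u^2 - 8.36*u - 1.69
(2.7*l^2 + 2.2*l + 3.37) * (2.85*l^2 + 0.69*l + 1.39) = 7.695*l^4 + 8.133*l^3 + 14.8755*l^2 + 5.3833*l + 4.6843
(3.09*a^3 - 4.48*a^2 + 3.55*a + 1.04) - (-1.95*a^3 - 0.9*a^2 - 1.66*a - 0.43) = 5.04*a^3 - 3.58*a^2 + 5.21*a + 1.47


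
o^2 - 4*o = o*(o - 4)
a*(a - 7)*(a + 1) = a^3 - 6*a^2 - 7*a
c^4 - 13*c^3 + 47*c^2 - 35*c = c*(c - 7)*(c - 5)*(c - 1)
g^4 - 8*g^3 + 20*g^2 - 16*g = g*(g - 4)*(g - 2)^2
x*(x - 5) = x^2 - 5*x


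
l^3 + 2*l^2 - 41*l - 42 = (l - 6)*(l + 1)*(l + 7)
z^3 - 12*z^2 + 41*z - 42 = (z - 7)*(z - 3)*(z - 2)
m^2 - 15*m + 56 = (m - 8)*(m - 7)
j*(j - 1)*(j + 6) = j^3 + 5*j^2 - 6*j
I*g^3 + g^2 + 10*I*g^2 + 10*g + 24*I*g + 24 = (g + 4)*(g + 6)*(I*g + 1)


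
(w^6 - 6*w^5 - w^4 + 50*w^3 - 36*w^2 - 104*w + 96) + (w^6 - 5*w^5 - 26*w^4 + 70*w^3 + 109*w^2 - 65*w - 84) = 2*w^6 - 11*w^5 - 27*w^4 + 120*w^3 + 73*w^2 - 169*w + 12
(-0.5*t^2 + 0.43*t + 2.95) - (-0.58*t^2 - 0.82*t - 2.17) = 0.08*t^2 + 1.25*t + 5.12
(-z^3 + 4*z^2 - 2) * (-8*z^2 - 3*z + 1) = 8*z^5 - 29*z^4 - 13*z^3 + 20*z^2 + 6*z - 2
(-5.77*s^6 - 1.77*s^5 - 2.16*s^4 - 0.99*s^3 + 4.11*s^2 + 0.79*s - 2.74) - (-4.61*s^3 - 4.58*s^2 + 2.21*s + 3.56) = -5.77*s^6 - 1.77*s^5 - 2.16*s^4 + 3.62*s^3 + 8.69*s^2 - 1.42*s - 6.3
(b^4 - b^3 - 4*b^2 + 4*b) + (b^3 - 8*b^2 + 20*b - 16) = b^4 - 12*b^2 + 24*b - 16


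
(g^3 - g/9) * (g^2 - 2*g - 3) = g^5 - 2*g^4 - 28*g^3/9 + 2*g^2/9 + g/3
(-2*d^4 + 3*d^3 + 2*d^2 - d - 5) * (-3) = 6*d^4 - 9*d^3 - 6*d^2 + 3*d + 15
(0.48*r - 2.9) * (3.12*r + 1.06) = 1.4976*r^2 - 8.5392*r - 3.074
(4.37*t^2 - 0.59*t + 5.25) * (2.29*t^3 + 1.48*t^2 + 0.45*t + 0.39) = 10.0073*t^5 + 5.1165*t^4 + 13.1158*t^3 + 9.2088*t^2 + 2.1324*t + 2.0475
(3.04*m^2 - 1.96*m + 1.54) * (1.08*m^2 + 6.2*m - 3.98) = 3.2832*m^4 + 16.7312*m^3 - 22.588*m^2 + 17.3488*m - 6.1292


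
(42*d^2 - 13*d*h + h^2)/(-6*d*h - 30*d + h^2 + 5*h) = (-7*d + h)/(h + 5)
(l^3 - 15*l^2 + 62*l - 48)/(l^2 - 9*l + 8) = l - 6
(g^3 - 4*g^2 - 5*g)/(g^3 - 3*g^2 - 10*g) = (g + 1)/(g + 2)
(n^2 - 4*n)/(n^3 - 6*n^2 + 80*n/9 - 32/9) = 9*n/(9*n^2 - 18*n + 8)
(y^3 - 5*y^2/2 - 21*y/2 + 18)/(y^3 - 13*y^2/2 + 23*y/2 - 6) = (y + 3)/(y - 1)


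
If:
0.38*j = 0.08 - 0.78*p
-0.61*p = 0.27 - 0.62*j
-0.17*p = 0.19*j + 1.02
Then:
No Solution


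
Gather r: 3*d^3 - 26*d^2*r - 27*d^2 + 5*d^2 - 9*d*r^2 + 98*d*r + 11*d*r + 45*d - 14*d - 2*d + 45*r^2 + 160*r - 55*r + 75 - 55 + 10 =3*d^3 - 22*d^2 + 29*d + r^2*(45 - 9*d) + r*(-26*d^2 + 109*d + 105) + 30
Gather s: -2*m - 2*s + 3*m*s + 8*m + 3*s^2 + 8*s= 6*m + 3*s^2 + s*(3*m + 6)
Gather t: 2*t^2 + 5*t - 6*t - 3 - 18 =2*t^2 - t - 21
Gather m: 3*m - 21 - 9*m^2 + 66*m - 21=-9*m^2 + 69*m - 42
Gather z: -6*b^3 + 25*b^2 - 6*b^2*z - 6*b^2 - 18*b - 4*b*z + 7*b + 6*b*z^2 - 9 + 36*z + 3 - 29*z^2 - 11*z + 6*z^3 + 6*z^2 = -6*b^3 + 19*b^2 - 11*b + 6*z^3 + z^2*(6*b - 23) + z*(-6*b^2 - 4*b + 25) - 6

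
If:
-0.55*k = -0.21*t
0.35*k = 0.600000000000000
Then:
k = 1.71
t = 4.49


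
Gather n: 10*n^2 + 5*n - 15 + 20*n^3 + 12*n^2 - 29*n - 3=20*n^3 + 22*n^2 - 24*n - 18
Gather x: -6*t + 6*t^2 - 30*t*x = 6*t^2 - 30*t*x - 6*t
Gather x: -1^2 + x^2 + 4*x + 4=x^2 + 4*x + 3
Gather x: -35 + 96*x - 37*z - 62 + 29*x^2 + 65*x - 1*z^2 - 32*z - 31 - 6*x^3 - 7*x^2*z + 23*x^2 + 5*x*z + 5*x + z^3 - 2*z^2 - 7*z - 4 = -6*x^3 + x^2*(52 - 7*z) + x*(5*z + 166) + z^3 - 3*z^2 - 76*z - 132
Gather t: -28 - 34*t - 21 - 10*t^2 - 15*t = -10*t^2 - 49*t - 49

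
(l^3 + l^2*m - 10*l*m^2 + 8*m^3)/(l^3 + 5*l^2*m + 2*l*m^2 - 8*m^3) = (l - 2*m)/(l + 2*m)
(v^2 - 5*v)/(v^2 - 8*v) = (v - 5)/(v - 8)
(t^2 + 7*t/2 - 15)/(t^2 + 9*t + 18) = (t - 5/2)/(t + 3)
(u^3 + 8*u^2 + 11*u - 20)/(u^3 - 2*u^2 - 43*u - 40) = (u^2 + 3*u - 4)/(u^2 - 7*u - 8)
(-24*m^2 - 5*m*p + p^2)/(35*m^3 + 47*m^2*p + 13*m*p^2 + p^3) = (-24*m^2 - 5*m*p + p^2)/(35*m^3 + 47*m^2*p + 13*m*p^2 + p^3)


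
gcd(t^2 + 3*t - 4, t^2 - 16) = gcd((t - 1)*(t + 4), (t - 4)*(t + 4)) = t + 4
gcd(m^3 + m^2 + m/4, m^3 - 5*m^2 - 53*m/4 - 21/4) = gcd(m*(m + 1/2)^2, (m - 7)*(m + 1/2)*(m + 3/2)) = m + 1/2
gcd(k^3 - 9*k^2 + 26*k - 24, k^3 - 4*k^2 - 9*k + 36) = k^2 - 7*k + 12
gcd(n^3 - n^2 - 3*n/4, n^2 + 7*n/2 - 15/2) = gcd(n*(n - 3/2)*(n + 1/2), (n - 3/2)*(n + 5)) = n - 3/2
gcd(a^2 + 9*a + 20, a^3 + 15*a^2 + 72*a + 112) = a + 4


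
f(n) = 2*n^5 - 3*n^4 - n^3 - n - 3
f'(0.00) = -1.00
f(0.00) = -3.00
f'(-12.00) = 227663.00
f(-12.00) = -558135.00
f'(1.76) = 20.24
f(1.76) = -5.22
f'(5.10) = 5094.36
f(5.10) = 4730.19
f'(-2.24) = 370.58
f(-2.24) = -177.84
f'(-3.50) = 1977.38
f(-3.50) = -1457.25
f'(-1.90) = 200.80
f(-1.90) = -82.86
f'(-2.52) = 575.26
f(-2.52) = -308.71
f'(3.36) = 784.49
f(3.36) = 429.84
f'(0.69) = -4.10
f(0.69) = -4.39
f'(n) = 10*n^4 - 12*n^3 - 3*n^2 - 1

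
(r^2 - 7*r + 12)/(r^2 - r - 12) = (r - 3)/(r + 3)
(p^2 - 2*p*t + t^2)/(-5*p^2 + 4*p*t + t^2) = (-p + t)/(5*p + t)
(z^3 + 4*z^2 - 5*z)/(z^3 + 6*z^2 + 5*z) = (z - 1)/(z + 1)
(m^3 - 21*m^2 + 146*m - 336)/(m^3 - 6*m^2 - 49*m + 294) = (m - 8)/(m + 7)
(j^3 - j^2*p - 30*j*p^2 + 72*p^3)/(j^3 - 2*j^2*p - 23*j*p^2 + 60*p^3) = (j + 6*p)/(j + 5*p)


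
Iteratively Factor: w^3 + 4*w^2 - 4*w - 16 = (w + 4)*(w^2 - 4) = (w - 2)*(w + 4)*(w + 2)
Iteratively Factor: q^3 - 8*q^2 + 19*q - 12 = (q - 3)*(q^2 - 5*q + 4) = (q - 3)*(q - 1)*(q - 4)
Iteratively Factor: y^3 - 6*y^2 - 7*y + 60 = (y - 5)*(y^2 - y - 12) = (y - 5)*(y - 4)*(y + 3)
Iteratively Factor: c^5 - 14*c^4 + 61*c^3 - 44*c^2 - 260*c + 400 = (c - 4)*(c^4 - 10*c^3 + 21*c^2 + 40*c - 100) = (c - 4)*(c + 2)*(c^3 - 12*c^2 + 45*c - 50) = (c - 4)*(c - 2)*(c + 2)*(c^2 - 10*c + 25) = (c - 5)*(c - 4)*(c - 2)*(c + 2)*(c - 5)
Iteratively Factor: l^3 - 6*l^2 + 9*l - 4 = (l - 4)*(l^2 - 2*l + 1) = (l - 4)*(l - 1)*(l - 1)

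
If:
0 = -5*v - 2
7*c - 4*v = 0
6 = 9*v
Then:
No Solution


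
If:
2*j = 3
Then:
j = 3/2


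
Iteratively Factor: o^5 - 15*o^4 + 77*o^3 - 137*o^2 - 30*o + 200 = (o - 2)*(o^4 - 13*o^3 + 51*o^2 - 35*o - 100) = (o - 5)*(o - 2)*(o^3 - 8*o^2 + 11*o + 20) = (o - 5)^2*(o - 2)*(o^2 - 3*o - 4) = (o - 5)^2*(o - 4)*(o - 2)*(o + 1)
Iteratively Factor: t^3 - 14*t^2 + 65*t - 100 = (t - 4)*(t^2 - 10*t + 25) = (t - 5)*(t - 4)*(t - 5)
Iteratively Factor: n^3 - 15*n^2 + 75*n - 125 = (n - 5)*(n^2 - 10*n + 25) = (n - 5)^2*(n - 5)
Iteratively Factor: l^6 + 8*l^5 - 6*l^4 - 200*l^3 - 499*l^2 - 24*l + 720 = (l + 3)*(l^5 + 5*l^4 - 21*l^3 - 137*l^2 - 88*l + 240) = (l - 5)*(l + 3)*(l^4 + 10*l^3 + 29*l^2 + 8*l - 48) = (l - 5)*(l + 3)*(l + 4)*(l^3 + 6*l^2 + 5*l - 12) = (l - 5)*(l + 3)^2*(l + 4)*(l^2 + 3*l - 4) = (l - 5)*(l - 1)*(l + 3)^2*(l + 4)*(l + 4)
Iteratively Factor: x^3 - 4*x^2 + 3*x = (x - 3)*(x^2 - x) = x*(x - 3)*(x - 1)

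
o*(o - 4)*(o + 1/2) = o^3 - 7*o^2/2 - 2*o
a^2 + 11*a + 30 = (a + 5)*(a + 6)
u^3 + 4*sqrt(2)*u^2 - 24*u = u*(u - 2*sqrt(2))*(u + 6*sqrt(2))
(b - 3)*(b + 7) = b^2 + 4*b - 21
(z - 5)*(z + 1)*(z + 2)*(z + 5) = z^4 + 3*z^3 - 23*z^2 - 75*z - 50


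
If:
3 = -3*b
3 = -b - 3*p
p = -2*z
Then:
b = -1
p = -2/3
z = 1/3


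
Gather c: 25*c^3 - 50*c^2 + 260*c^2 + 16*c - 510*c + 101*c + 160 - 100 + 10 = 25*c^3 + 210*c^2 - 393*c + 70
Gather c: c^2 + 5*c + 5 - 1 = c^2 + 5*c + 4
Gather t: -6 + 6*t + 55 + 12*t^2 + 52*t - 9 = 12*t^2 + 58*t + 40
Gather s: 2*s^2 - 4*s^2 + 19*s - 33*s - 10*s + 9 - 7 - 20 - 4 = -2*s^2 - 24*s - 22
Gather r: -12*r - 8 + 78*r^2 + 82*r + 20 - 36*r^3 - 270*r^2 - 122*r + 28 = -36*r^3 - 192*r^2 - 52*r + 40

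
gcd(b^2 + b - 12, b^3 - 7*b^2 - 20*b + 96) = b^2 + b - 12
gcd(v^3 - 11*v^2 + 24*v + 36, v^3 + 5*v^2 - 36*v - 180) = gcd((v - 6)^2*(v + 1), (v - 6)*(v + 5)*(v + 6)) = v - 6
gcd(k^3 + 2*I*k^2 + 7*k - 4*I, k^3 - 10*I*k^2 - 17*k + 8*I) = k^2 - 2*I*k - 1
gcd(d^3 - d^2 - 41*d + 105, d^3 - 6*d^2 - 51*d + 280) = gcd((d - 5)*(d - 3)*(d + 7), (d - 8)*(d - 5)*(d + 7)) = d^2 + 2*d - 35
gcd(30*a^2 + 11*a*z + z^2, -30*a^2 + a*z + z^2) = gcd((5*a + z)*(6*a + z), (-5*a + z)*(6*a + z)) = 6*a + z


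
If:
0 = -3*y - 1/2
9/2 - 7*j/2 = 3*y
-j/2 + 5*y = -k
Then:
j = 10/7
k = 65/42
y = -1/6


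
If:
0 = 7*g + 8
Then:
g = -8/7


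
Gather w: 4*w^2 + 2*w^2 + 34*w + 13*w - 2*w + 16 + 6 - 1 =6*w^2 + 45*w + 21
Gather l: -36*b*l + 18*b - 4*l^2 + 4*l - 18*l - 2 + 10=18*b - 4*l^2 + l*(-36*b - 14) + 8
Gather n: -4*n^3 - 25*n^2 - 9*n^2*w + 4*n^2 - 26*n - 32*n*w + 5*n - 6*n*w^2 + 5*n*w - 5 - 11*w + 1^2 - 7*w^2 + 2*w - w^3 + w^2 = -4*n^3 + n^2*(-9*w - 21) + n*(-6*w^2 - 27*w - 21) - w^3 - 6*w^2 - 9*w - 4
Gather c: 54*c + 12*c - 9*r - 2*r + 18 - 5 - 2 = 66*c - 11*r + 11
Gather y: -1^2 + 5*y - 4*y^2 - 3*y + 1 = -4*y^2 + 2*y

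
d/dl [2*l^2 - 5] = 4*l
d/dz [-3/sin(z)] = 3*cos(z)/sin(z)^2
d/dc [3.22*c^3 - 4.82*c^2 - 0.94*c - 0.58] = 9.66*c^2 - 9.64*c - 0.94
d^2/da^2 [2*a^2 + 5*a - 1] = 4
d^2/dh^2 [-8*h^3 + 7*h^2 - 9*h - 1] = 14 - 48*h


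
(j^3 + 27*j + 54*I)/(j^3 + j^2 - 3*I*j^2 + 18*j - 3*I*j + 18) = (j + 3*I)/(j + 1)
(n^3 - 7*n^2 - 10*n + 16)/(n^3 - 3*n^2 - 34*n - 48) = (n - 1)/(n + 3)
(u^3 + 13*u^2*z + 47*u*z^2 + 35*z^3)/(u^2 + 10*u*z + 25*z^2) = (u^2 + 8*u*z + 7*z^2)/(u + 5*z)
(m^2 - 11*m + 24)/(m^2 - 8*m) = (m - 3)/m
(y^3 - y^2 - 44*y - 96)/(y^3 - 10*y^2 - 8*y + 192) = (y + 3)/(y - 6)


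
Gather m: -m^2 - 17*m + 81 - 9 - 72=-m^2 - 17*m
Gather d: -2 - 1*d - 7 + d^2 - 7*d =d^2 - 8*d - 9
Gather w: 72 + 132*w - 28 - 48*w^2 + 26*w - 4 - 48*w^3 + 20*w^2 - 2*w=-48*w^3 - 28*w^2 + 156*w + 40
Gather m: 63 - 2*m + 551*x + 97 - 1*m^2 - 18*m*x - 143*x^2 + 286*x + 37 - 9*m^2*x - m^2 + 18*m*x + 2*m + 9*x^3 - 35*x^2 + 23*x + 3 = m^2*(-9*x - 2) + 9*x^3 - 178*x^2 + 860*x + 200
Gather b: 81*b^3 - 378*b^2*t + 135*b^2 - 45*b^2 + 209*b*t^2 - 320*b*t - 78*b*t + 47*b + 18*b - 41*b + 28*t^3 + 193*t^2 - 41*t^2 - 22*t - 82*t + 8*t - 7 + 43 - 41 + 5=81*b^3 + b^2*(90 - 378*t) + b*(209*t^2 - 398*t + 24) + 28*t^3 + 152*t^2 - 96*t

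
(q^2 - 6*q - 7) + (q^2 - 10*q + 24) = 2*q^2 - 16*q + 17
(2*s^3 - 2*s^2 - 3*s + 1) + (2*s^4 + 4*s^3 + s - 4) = 2*s^4 + 6*s^3 - 2*s^2 - 2*s - 3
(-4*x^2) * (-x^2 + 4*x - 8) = 4*x^4 - 16*x^3 + 32*x^2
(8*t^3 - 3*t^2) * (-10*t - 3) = -80*t^4 + 6*t^3 + 9*t^2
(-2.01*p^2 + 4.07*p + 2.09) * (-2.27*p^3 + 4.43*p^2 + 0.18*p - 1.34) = 4.5627*p^5 - 18.1432*p^4 + 12.924*p^3 + 12.6847*p^2 - 5.0776*p - 2.8006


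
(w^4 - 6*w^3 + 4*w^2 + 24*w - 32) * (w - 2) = w^5 - 8*w^4 + 16*w^3 + 16*w^2 - 80*w + 64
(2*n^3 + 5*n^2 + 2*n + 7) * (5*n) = 10*n^4 + 25*n^3 + 10*n^2 + 35*n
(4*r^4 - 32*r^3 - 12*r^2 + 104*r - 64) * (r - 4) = 4*r^5 - 48*r^4 + 116*r^3 + 152*r^2 - 480*r + 256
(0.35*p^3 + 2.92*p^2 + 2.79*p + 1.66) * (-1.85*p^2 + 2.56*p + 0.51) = -0.6475*p^5 - 4.506*p^4 + 2.4922*p^3 + 5.5606*p^2 + 5.6725*p + 0.8466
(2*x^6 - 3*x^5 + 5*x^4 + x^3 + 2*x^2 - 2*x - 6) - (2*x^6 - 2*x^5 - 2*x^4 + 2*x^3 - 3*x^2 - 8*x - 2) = -x^5 + 7*x^4 - x^3 + 5*x^2 + 6*x - 4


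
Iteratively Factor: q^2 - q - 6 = (q - 3)*(q + 2)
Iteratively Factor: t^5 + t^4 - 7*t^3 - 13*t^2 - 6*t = (t + 1)*(t^4 - 7*t^2 - 6*t) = (t + 1)*(t + 2)*(t^3 - 2*t^2 - 3*t) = (t + 1)^2*(t + 2)*(t^2 - 3*t) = (t - 3)*(t + 1)^2*(t + 2)*(t)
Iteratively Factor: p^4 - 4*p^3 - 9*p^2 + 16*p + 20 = (p - 2)*(p^3 - 2*p^2 - 13*p - 10) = (p - 5)*(p - 2)*(p^2 + 3*p + 2) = (p - 5)*(p - 2)*(p + 1)*(p + 2)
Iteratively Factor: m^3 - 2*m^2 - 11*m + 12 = (m + 3)*(m^2 - 5*m + 4) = (m - 1)*(m + 3)*(m - 4)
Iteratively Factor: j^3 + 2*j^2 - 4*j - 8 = (j - 2)*(j^2 + 4*j + 4) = (j - 2)*(j + 2)*(j + 2)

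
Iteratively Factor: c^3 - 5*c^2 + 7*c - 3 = (c - 1)*(c^2 - 4*c + 3) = (c - 3)*(c - 1)*(c - 1)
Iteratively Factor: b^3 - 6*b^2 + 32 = (b + 2)*(b^2 - 8*b + 16) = (b - 4)*(b + 2)*(b - 4)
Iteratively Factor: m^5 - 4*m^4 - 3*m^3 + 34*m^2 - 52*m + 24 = (m - 1)*(m^4 - 3*m^3 - 6*m^2 + 28*m - 24) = (m - 1)*(m + 3)*(m^3 - 6*m^2 + 12*m - 8) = (m - 2)*(m - 1)*(m + 3)*(m^2 - 4*m + 4) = (m - 2)^2*(m - 1)*(m + 3)*(m - 2)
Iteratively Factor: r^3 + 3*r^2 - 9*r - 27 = (r + 3)*(r^2 - 9) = (r + 3)^2*(r - 3)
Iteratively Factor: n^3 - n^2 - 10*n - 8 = (n + 1)*(n^2 - 2*n - 8) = (n - 4)*(n + 1)*(n + 2)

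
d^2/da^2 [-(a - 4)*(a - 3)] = -2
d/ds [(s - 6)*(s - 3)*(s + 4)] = 3*s^2 - 10*s - 18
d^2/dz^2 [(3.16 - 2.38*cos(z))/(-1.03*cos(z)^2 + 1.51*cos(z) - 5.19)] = (-0.00895065476465268*cos(z)^5 + 0.0344144168306916*cos(z)^4 + 0.236239742212102*cos(z)^3 - 0.351409069430732*cos(z)^2 - 0.305539557738946*cos(z) + 0.20091840648439)/(0.00387360269226566*cos(z)^6 - 0.0170363302873431*cos(z)^5 + 0.0835309249053053*cos(z)^4 - 0.183891413450992*cos(z)^3 + 0.420898543940325*cos(z)^2 - 0.432550001180982*cos(z) + 0.49557053115437)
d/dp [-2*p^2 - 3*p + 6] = -4*p - 3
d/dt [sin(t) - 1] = cos(t)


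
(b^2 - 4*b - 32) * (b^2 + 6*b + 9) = b^4 + 2*b^3 - 47*b^2 - 228*b - 288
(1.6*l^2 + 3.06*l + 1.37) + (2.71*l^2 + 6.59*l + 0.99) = 4.31*l^2 + 9.65*l + 2.36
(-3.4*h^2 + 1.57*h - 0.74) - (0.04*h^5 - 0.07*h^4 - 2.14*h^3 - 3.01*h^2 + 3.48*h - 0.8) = -0.04*h^5 + 0.07*h^4 + 2.14*h^3 - 0.39*h^2 - 1.91*h + 0.0600000000000001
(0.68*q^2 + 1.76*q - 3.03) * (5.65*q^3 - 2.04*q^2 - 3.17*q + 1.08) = 3.842*q^5 + 8.5568*q^4 - 22.8655*q^3 + 1.3364*q^2 + 11.5059*q - 3.2724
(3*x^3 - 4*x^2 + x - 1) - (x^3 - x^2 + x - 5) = 2*x^3 - 3*x^2 + 4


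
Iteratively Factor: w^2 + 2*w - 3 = (w + 3)*(w - 1)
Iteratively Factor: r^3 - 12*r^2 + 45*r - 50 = (r - 5)*(r^2 - 7*r + 10) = (r - 5)^2*(r - 2)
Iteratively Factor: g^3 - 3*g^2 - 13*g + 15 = (g - 1)*(g^2 - 2*g - 15) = (g - 5)*(g - 1)*(g + 3)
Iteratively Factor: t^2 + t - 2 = (t - 1)*(t + 2)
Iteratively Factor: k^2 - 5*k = (k - 5)*(k)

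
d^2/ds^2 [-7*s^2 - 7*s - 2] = -14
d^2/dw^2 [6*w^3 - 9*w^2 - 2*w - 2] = 36*w - 18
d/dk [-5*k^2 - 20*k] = -10*k - 20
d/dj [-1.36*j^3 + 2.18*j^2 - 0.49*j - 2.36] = -4.08*j^2 + 4.36*j - 0.49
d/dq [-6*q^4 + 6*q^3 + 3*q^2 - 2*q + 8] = -24*q^3 + 18*q^2 + 6*q - 2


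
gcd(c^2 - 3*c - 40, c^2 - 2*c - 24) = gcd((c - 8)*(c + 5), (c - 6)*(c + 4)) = 1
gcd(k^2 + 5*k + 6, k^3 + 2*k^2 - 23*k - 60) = k + 3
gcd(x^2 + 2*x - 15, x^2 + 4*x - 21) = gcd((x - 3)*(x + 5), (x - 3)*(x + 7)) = x - 3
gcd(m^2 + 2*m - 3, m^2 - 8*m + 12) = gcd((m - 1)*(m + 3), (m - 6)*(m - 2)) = 1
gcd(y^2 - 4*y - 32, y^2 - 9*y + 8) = y - 8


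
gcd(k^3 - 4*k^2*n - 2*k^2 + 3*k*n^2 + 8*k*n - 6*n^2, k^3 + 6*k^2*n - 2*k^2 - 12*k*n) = k - 2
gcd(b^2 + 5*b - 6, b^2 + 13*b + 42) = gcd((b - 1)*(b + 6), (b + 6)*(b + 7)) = b + 6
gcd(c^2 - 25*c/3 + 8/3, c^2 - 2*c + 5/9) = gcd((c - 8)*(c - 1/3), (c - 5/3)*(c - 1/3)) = c - 1/3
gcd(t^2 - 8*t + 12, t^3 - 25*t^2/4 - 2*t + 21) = t^2 - 8*t + 12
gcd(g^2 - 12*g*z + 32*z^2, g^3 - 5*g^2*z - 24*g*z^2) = -g + 8*z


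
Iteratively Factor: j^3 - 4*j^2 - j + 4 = (j - 4)*(j^2 - 1) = (j - 4)*(j - 1)*(j + 1)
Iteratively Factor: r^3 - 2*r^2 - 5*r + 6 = (r - 1)*(r^2 - r - 6) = (r - 3)*(r - 1)*(r + 2)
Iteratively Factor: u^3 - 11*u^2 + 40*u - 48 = (u - 4)*(u^2 - 7*u + 12) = (u - 4)^2*(u - 3)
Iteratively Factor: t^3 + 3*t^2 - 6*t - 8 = (t - 2)*(t^2 + 5*t + 4) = (t - 2)*(t + 4)*(t + 1)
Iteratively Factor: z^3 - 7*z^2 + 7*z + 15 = (z + 1)*(z^2 - 8*z + 15) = (z - 5)*(z + 1)*(z - 3)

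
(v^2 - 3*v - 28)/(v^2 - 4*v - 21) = (v + 4)/(v + 3)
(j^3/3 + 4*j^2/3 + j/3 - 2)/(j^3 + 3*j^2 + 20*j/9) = 3*(j^3 + 4*j^2 + j - 6)/(j*(9*j^2 + 27*j + 20))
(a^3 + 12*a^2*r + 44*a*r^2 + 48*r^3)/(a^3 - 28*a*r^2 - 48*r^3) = (-a - 6*r)/(-a + 6*r)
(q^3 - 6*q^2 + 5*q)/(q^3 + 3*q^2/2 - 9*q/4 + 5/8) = 8*q*(q^2 - 6*q + 5)/(8*q^3 + 12*q^2 - 18*q + 5)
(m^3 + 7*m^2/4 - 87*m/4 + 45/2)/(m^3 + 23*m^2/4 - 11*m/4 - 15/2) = (m - 3)/(m + 1)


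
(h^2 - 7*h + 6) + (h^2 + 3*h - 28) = 2*h^2 - 4*h - 22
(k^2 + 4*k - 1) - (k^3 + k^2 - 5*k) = -k^3 + 9*k - 1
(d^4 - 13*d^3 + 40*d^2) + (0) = d^4 - 13*d^3 + 40*d^2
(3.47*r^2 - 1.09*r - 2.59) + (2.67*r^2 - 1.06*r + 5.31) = 6.14*r^2 - 2.15*r + 2.72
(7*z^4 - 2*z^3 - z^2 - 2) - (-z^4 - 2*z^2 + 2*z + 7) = 8*z^4 - 2*z^3 + z^2 - 2*z - 9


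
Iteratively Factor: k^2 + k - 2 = (k + 2)*(k - 1)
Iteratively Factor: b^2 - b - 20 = (b - 5)*(b + 4)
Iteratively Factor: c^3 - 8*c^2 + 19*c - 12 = (c - 3)*(c^2 - 5*c + 4) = (c - 4)*(c - 3)*(c - 1)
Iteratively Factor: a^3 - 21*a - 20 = (a + 4)*(a^2 - 4*a - 5) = (a + 1)*(a + 4)*(a - 5)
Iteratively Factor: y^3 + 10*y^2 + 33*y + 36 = (y + 3)*(y^2 + 7*y + 12) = (y + 3)*(y + 4)*(y + 3)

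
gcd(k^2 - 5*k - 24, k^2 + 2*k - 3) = k + 3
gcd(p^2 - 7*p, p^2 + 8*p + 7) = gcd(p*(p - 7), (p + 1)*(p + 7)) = 1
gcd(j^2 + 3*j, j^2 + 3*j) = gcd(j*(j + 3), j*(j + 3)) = j^2 + 3*j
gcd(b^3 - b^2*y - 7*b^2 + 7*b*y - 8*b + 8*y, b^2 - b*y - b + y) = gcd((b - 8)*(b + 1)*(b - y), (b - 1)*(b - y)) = -b + y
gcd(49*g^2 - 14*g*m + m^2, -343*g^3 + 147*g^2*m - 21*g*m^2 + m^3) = 49*g^2 - 14*g*m + m^2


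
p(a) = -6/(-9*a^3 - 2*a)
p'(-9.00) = 0.00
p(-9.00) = 0.00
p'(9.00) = 0.00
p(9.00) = 0.00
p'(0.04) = -1888.21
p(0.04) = 74.46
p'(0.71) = -4.35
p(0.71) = 1.29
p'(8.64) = -0.00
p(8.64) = 0.00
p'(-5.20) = -0.00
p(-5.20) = -0.00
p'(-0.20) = -82.95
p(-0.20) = -12.71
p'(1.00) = -1.44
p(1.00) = 0.55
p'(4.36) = -0.01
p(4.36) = 0.01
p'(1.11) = -1.00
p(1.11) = 0.41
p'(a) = -6*(27*a^2 + 2)/(-9*a^3 - 2*a)^2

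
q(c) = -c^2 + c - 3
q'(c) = 1 - 2*c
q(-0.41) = -3.58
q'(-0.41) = 1.82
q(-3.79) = -21.15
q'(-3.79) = 8.58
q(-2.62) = -12.48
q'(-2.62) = 6.24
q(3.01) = -9.05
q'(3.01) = -5.02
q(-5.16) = -34.79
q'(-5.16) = 11.32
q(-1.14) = -5.44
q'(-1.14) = 3.28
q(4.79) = -21.15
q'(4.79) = -8.58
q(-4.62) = -28.96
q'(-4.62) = 10.24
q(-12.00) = -159.00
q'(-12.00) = 25.00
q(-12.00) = -159.00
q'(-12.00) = 25.00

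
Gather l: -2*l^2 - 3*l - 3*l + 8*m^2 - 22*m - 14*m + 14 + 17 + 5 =-2*l^2 - 6*l + 8*m^2 - 36*m + 36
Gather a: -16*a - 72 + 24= -16*a - 48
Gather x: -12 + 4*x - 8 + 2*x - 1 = 6*x - 21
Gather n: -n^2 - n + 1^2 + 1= -n^2 - n + 2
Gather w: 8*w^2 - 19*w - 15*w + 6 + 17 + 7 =8*w^2 - 34*w + 30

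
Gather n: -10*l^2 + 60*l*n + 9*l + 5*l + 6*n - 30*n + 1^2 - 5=-10*l^2 + 14*l + n*(60*l - 24) - 4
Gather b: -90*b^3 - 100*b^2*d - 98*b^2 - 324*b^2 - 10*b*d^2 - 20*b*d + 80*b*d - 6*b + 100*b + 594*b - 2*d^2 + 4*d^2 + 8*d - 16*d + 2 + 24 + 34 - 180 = -90*b^3 + b^2*(-100*d - 422) + b*(-10*d^2 + 60*d + 688) + 2*d^2 - 8*d - 120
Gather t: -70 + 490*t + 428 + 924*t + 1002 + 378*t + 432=1792*t + 1792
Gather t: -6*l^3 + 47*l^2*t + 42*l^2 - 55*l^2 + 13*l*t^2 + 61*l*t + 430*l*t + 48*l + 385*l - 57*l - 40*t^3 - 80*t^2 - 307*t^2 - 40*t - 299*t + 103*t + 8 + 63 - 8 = -6*l^3 - 13*l^2 + 376*l - 40*t^3 + t^2*(13*l - 387) + t*(47*l^2 + 491*l - 236) + 63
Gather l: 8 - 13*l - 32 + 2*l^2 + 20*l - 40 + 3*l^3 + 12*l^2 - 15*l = 3*l^3 + 14*l^2 - 8*l - 64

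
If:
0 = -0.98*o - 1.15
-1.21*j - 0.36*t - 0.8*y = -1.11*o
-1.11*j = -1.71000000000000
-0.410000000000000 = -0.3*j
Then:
No Solution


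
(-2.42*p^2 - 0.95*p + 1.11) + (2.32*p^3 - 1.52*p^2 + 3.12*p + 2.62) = 2.32*p^3 - 3.94*p^2 + 2.17*p + 3.73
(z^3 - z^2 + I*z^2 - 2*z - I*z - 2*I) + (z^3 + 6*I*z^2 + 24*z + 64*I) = 2*z^3 - z^2 + 7*I*z^2 + 22*z - I*z + 62*I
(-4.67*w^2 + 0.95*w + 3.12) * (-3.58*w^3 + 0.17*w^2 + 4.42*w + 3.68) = 16.7186*w^5 - 4.1949*w^4 - 31.6495*w^3 - 12.4562*w^2 + 17.2864*w + 11.4816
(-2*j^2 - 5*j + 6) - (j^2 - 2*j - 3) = -3*j^2 - 3*j + 9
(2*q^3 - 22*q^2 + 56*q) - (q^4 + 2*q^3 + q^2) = -q^4 - 23*q^2 + 56*q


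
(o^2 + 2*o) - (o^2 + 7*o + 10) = -5*o - 10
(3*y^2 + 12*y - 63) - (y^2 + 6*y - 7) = 2*y^2 + 6*y - 56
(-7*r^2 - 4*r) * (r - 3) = -7*r^3 + 17*r^2 + 12*r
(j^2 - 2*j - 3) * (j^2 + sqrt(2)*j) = j^4 - 2*j^3 + sqrt(2)*j^3 - 3*j^2 - 2*sqrt(2)*j^2 - 3*sqrt(2)*j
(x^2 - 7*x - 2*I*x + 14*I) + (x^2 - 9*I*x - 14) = 2*x^2 - 7*x - 11*I*x - 14 + 14*I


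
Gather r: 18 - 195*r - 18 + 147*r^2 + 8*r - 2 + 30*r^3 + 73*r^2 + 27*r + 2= 30*r^3 + 220*r^2 - 160*r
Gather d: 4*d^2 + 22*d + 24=4*d^2 + 22*d + 24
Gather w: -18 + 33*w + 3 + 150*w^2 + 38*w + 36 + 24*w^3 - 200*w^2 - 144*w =24*w^3 - 50*w^2 - 73*w + 21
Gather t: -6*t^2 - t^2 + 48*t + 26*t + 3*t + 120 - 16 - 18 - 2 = -7*t^2 + 77*t + 84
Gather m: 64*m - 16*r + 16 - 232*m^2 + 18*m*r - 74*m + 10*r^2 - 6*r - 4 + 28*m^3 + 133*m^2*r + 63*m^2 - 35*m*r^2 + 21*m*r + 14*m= 28*m^3 + m^2*(133*r - 169) + m*(-35*r^2 + 39*r + 4) + 10*r^2 - 22*r + 12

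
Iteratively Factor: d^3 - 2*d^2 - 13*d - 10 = (d + 2)*(d^2 - 4*d - 5) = (d - 5)*(d + 2)*(d + 1)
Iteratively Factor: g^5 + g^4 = (g)*(g^4 + g^3) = g^2*(g^3 + g^2) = g^2*(g + 1)*(g^2) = g^3*(g + 1)*(g)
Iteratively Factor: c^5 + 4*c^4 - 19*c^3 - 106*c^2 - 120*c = (c + 4)*(c^4 - 19*c^2 - 30*c) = (c + 3)*(c + 4)*(c^3 - 3*c^2 - 10*c) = (c + 2)*(c + 3)*(c + 4)*(c^2 - 5*c) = (c - 5)*(c + 2)*(c + 3)*(c + 4)*(c)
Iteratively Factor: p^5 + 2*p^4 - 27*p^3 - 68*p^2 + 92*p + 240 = (p - 2)*(p^4 + 4*p^3 - 19*p^2 - 106*p - 120) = (p - 2)*(p + 3)*(p^3 + p^2 - 22*p - 40) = (p - 2)*(p + 2)*(p + 3)*(p^2 - p - 20) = (p - 5)*(p - 2)*(p + 2)*(p + 3)*(p + 4)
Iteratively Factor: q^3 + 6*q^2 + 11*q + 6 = (q + 2)*(q^2 + 4*q + 3) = (q + 1)*(q + 2)*(q + 3)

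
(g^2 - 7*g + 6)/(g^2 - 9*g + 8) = (g - 6)/(g - 8)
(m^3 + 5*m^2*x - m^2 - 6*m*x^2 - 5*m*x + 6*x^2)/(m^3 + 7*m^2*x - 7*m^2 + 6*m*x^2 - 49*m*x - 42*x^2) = (m^2 - m*x - m + x)/(m^2 + m*x - 7*m - 7*x)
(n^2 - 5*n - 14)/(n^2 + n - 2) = (n - 7)/(n - 1)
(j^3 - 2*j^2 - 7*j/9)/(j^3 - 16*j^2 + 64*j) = (j^2 - 2*j - 7/9)/(j^2 - 16*j + 64)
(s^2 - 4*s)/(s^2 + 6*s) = (s - 4)/(s + 6)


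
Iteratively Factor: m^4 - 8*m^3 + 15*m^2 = (m - 3)*(m^3 - 5*m^2) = m*(m - 3)*(m^2 - 5*m) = m*(m - 5)*(m - 3)*(m)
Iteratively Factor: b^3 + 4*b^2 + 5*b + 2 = (b + 1)*(b^2 + 3*b + 2) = (b + 1)*(b + 2)*(b + 1)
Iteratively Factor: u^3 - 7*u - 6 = (u - 3)*(u^2 + 3*u + 2) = (u - 3)*(u + 2)*(u + 1)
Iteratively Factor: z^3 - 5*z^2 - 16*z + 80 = (z + 4)*(z^2 - 9*z + 20) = (z - 5)*(z + 4)*(z - 4)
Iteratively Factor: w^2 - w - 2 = (w + 1)*(w - 2)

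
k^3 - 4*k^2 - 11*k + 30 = (k - 5)*(k - 2)*(k + 3)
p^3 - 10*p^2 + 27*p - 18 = (p - 6)*(p - 3)*(p - 1)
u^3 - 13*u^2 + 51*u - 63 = (u - 7)*(u - 3)^2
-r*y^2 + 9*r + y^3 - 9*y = (-r + y)*(y - 3)*(y + 3)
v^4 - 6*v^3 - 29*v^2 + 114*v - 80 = (v - 8)*(v - 2)*(v - 1)*(v + 5)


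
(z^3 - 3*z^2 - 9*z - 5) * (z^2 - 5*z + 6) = z^5 - 8*z^4 + 12*z^3 + 22*z^2 - 29*z - 30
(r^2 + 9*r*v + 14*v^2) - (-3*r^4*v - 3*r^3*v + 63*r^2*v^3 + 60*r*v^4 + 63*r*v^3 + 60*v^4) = 3*r^4*v + 3*r^3*v - 63*r^2*v^3 + r^2 - 60*r*v^4 - 63*r*v^3 + 9*r*v - 60*v^4 + 14*v^2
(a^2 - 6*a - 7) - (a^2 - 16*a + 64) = 10*a - 71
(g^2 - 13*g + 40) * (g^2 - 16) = g^4 - 13*g^3 + 24*g^2 + 208*g - 640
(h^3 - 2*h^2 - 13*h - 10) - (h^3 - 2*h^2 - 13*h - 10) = 0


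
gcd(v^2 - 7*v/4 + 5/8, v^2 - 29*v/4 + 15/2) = v - 5/4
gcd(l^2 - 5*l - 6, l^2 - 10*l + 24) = l - 6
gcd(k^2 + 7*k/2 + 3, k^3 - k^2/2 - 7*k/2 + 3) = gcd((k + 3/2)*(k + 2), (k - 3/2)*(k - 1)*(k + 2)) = k + 2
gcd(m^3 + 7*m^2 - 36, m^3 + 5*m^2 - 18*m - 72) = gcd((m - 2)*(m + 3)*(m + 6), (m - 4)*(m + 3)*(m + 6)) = m^2 + 9*m + 18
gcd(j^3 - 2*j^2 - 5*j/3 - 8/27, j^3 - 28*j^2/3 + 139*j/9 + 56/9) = j^2 - 7*j/3 - 8/9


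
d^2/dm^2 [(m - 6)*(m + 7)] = 2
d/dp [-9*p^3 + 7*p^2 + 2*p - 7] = -27*p^2 + 14*p + 2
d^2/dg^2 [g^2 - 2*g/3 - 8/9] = 2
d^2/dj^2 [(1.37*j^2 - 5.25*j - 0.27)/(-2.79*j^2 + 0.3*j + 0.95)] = (-1.4210854715202e-14*j^4 + 79.4396700000001*j^3 - 9.176868*j^2 + 82.13481*j - 3.98548)/(21.717639*j^6 - 7.00569*j^5 - 21.431385*j^4 + 4.7439*j^3 + 7.297425*j^2 - 0.81225*j - 0.857375)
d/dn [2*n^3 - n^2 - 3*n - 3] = 6*n^2 - 2*n - 3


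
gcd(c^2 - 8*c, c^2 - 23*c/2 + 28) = c - 8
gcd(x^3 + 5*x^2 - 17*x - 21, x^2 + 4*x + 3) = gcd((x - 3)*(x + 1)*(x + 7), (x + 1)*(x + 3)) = x + 1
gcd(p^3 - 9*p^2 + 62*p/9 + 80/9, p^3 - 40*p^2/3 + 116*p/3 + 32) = p^2 - 22*p/3 - 16/3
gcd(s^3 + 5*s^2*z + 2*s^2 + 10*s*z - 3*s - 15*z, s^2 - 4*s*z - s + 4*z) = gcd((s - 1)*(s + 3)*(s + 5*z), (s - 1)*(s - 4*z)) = s - 1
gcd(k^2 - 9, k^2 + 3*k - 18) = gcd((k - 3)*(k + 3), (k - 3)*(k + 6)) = k - 3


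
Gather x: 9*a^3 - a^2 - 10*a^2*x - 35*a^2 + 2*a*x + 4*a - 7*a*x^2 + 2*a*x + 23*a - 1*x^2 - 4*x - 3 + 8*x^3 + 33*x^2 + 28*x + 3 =9*a^3 - 36*a^2 + 27*a + 8*x^3 + x^2*(32 - 7*a) + x*(-10*a^2 + 4*a + 24)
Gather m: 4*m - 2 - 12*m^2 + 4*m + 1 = -12*m^2 + 8*m - 1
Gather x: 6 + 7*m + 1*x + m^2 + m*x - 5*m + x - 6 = m^2 + 2*m + x*(m + 2)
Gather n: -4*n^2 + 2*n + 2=-4*n^2 + 2*n + 2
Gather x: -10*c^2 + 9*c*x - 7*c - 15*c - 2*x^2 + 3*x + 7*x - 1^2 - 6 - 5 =-10*c^2 - 22*c - 2*x^2 + x*(9*c + 10) - 12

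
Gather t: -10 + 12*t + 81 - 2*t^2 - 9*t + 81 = -2*t^2 + 3*t + 152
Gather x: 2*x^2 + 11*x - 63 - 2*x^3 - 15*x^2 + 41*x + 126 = -2*x^3 - 13*x^2 + 52*x + 63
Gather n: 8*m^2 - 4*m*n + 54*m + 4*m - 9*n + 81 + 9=8*m^2 + 58*m + n*(-4*m - 9) + 90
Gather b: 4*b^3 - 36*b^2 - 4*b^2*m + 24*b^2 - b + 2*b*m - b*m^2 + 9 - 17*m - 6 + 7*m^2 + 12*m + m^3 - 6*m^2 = 4*b^3 + b^2*(-4*m - 12) + b*(-m^2 + 2*m - 1) + m^3 + m^2 - 5*m + 3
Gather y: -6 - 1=-7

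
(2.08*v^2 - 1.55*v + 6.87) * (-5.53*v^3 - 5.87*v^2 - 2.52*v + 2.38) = -11.5024*v^5 - 3.6381*v^4 - 34.1342*v^3 - 31.4705*v^2 - 21.0014*v + 16.3506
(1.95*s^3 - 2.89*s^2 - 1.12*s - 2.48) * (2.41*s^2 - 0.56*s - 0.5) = 4.6995*s^5 - 8.0569*s^4 - 2.0558*s^3 - 3.9046*s^2 + 1.9488*s + 1.24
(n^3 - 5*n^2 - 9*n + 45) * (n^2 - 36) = n^5 - 5*n^4 - 45*n^3 + 225*n^2 + 324*n - 1620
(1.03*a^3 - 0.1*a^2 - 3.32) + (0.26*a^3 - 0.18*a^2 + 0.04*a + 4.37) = 1.29*a^3 - 0.28*a^2 + 0.04*a + 1.05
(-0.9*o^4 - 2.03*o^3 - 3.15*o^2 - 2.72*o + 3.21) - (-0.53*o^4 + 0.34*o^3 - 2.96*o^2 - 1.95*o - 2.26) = -0.37*o^4 - 2.37*o^3 - 0.19*o^2 - 0.77*o + 5.47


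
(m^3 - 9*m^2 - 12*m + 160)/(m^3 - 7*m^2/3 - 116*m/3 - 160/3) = 3*(m - 5)/(3*m + 5)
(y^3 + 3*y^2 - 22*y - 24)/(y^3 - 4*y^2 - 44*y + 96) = (y^2 - 3*y - 4)/(y^2 - 10*y + 16)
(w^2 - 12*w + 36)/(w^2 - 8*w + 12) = (w - 6)/(w - 2)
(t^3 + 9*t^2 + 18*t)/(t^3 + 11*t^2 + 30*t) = (t + 3)/(t + 5)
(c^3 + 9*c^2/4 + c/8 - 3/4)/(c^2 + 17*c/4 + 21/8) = (2*c^2 + 3*c - 2)/(2*c + 7)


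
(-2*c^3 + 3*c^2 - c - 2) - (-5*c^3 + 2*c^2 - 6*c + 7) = 3*c^3 + c^2 + 5*c - 9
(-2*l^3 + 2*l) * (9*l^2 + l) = -18*l^5 - 2*l^4 + 18*l^3 + 2*l^2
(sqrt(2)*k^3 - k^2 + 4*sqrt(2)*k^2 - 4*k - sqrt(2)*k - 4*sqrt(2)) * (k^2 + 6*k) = sqrt(2)*k^5 - k^4 + 10*sqrt(2)*k^4 - 10*k^3 + 23*sqrt(2)*k^3 - 24*k^2 - 10*sqrt(2)*k^2 - 24*sqrt(2)*k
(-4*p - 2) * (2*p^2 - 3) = -8*p^3 - 4*p^2 + 12*p + 6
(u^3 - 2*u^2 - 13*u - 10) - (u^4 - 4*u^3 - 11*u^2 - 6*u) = -u^4 + 5*u^3 + 9*u^2 - 7*u - 10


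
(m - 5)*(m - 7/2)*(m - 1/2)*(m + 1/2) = m^4 - 17*m^3/2 + 69*m^2/4 + 17*m/8 - 35/8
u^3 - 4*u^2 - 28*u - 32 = (u - 8)*(u + 2)^2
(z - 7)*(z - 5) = z^2 - 12*z + 35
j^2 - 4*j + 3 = (j - 3)*(j - 1)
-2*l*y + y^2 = y*(-2*l + y)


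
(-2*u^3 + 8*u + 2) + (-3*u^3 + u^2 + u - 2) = -5*u^3 + u^2 + 9*u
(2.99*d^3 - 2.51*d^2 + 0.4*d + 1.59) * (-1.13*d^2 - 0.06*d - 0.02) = -3.3787*d^5 + 2.6569*d^4 - 0.3612*d^3 - 1.7705*d^2 - 0.1034*d - 0.0318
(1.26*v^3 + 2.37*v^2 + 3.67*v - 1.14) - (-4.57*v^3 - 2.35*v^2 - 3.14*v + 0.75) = 5.83*v^3 + 4.72*v^2 + 6.81*v - 1.89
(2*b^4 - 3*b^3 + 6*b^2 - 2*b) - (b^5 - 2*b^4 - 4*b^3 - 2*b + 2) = -b^5 + 4*b^4 + b^3 + 6*b^2 - 2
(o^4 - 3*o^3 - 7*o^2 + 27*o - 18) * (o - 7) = o^5 - 10*o^4 + 14*o^3 + 76*o^2 - 207*o + 126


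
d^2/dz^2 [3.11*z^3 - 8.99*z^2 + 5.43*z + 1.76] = 18.66*z - 17.98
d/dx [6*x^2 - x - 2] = 12*x - 1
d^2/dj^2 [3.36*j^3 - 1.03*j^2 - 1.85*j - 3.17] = 20.16*j - 2.06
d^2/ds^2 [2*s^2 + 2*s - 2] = 4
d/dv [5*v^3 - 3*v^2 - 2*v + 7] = 15*v^2 - 6*v - 2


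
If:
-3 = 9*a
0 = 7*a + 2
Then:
No Solution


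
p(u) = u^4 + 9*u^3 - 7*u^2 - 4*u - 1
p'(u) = 4*u^3 + 27*u^2 - 14*u - 4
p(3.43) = 404.52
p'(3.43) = 427.05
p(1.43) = 9.47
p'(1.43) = 42.89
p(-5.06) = -670.43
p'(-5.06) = 239.92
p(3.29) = 347.73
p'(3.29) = 384.64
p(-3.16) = -242.54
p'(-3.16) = 183.63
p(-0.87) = -8.17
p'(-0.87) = 25.98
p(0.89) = -3.13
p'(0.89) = 7.75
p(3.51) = 439.70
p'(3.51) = 452.48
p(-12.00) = 4223.00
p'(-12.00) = -2860.00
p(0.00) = -1.00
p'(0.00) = -4.00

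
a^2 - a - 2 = (a - 2)*(a + 1)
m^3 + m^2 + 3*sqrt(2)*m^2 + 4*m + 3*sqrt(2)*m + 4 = (m + 1)*(m + sqrt(2))*(m + 2*sqrt(2))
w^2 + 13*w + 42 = (w + 6)*(w + 7)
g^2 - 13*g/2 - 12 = (g - 8)*(g + 3/2)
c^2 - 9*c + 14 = (c - 7)*(c - 2)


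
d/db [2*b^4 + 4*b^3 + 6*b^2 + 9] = 4*b*(2*b^2 + 3*b + 3)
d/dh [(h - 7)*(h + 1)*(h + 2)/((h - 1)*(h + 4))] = (h^4 + 6*h^3 - 5*h^2 + 60*h + 118)/(h^4 + 6*h^3 + h^2 - 24*h + 16)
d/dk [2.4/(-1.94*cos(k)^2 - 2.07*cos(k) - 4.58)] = -(9.312*cos(k) + 4.968)*sin(k)/(1.94*cos(k)^2 + 2.07*cos(k) + 4.58)^2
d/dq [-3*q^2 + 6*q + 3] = 6 - 6*q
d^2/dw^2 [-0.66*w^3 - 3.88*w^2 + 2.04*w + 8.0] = -3.96*w - 7.76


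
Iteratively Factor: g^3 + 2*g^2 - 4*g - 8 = (g - 2)*(g^2 + 4*g + 4) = (g - 2)*(g + 2)*(g + 2)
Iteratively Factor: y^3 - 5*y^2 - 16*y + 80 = (y - 5)*(y^2 - 16) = (y - 5)*(y + 4)*(y - 4)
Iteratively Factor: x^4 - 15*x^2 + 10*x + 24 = (x + 1)*(x^3 - x^2 - 14*x + 24) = (x - 3)*(x + 1)*(x^2 + 2*x - 8) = (x - 3)*(x + 1)*(x + 4)*(x - 2)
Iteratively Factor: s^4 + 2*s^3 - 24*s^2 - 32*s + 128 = (s + 4)*(s^3 - 2*s^2 - 16*s + 32) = (s - 2)*(s + 4)*(s^2 - 16) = (s - 2)*(s + 4)^2*(s - 4)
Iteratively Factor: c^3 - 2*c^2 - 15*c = (c)*(c^2 - 2*c - 15) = c*(c + 3)*(c - 5)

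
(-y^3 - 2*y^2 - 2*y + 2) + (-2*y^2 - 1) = -y^3 - 4*y^2 - 2*y + 1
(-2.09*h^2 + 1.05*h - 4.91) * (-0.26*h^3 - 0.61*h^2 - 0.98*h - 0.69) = 0.5434*h^5 + 1.0019*h^4 + 2.6843*h^3 + 3.4082*h^2 + 4.0873*h + 3.3879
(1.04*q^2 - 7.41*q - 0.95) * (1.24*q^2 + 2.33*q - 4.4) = 1.2896*q^4 - 6.7652*q^3 - 23.0193*q^2 + 30.3905*q + 4.18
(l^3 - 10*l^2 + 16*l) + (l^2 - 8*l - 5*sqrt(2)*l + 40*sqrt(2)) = l^3 - 9*l^2 - 5*sqrt(2)*l + 8*l + 40*sqrt(2)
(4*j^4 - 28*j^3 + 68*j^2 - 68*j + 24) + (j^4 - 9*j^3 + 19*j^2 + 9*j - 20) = 5*j^4 - 37*j^3 + 87*j^2 - 59*j + 4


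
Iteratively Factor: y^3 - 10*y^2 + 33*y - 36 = (y - 4)*(y^2 - 6*y + 9) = (y - 4)*(y - 3)*(y - 3)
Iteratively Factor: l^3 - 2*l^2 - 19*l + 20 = (l - 5)*(l^2 + 3*l - 4) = (l - 5)*(l + 4)*(l - 1)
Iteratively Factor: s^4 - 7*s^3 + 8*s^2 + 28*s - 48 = (s + 2)*(s^3 - 9*s^2 + 26*s - 24) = (s - 4)*(s + 2)*(s^2 - 5*s + 6) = (s - 4)*(s - 2)*(s + 2)*(s - 3)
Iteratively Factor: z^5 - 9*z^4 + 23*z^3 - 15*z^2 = (z)*(z^4 - 9*z^3 + 23*z^2 - 15*z) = z*(z - 1)*(z^3 - 8*z^2 + 15*z) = z*(z - 5)*(z - 1)*(z^2 - 3*z) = z^2*(z - 5)*(z - 1)*(z - 3)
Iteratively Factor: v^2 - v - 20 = (v + 4)*(v - 5)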